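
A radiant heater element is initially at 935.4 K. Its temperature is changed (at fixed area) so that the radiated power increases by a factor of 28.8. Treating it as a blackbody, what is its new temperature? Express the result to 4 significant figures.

P ∝ T⁴, so T₂/T₁ = (P₂/P₁)^(1/4) = (28.8)^(1/4) = 2.31658.
T₂ = 935.4 × 2.31658 = 2167 K.

T₂ ≈ 2167 K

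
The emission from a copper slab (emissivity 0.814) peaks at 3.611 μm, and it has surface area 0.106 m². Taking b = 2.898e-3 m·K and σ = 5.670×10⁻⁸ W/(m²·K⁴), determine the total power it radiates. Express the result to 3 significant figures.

P ≈ 2.03×10³ W

Wien's law: T = b/λ_max = 2.898×10⁻³/3.611×10⁻⁶ = 802.548 K.
Area A = 0.106 m².
Then P = εσAT⁴ = 0.814×5.670×10⁻⁸×0.106×(802.548)⁴ = 2.03×10³ W.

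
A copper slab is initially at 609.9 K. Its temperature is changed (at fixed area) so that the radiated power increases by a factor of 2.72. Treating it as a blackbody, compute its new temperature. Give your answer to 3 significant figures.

P ∝ T⁴, so T₂/T₁ = (P₂/P₁)^(1/4) = (2.72)^(1/4) = 1.28423.
T₂ = 609.9 × 1.28423 = 783 K.

T₂ ≈ 783 K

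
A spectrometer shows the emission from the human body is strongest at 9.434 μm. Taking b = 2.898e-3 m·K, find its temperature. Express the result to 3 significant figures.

Wien's law gives T = b/λ_max = (2.898×10⁻³ m·K)/(9.434×10⁻⁶ m) = 307 K.

T ≈ 307 K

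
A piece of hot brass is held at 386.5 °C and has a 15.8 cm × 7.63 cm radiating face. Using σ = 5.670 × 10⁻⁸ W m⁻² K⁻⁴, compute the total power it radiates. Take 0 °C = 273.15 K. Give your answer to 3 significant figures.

T = 386.5 °C + 273.15 = 659.65 K.
Area A = 0.158 × 0.0763 = 0.0120554 m².
P = σAT⁴ = 5.670×10⁻⁸ × 0.0120554 × (659.65)⁴ = 129 W.

P ≈ 129 W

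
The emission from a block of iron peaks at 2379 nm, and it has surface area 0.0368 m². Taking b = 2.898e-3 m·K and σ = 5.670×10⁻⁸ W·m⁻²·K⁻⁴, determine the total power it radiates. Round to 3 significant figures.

P ≈ 4.59×10³ W

Wien's law: T = b/λ_max = 2.898×10⁻³/2.379×10⁻⁶ = 1218.16 K.
Area A = 0.0368 m².
Then P = σAT⁴ = 5.670×10⁻⁸×0.0368×(1218.16)⁴ = 4.59×10³ W.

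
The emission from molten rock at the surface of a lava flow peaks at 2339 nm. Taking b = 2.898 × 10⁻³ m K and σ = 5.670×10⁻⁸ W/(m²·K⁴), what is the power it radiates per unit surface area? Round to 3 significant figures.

Wien's law: T = b/λ_max = 2.898×10⁻³/2.339×10⁻⁶ = 1238.99 K.
Then I = σT⁴ = 5.670×10⁻⁸×(1238.99)⁴ = 1.34×10⁵ W/m².

I ≈ 1.34×10⁵ W/m²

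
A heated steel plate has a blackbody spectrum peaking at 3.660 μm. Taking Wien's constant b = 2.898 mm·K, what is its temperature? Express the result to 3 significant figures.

Wien's law gives T = b/λ_max = (2.898×10⁻³ m·K)/(3.660×10⁻⁶ m) = 792 K.

T ≈ 792 K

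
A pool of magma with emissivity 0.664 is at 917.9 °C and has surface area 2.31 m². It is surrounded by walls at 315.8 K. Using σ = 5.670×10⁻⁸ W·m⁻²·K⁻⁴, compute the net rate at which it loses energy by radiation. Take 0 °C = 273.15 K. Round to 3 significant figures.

Net loss ≈ 1.74×10⁵ W

T = 917.9 °C + 273.15 = 1191.05 K.
Area A = 2.31 m².
Net radiated power P_net = εσA(T⁴ − T₀⁴) = 0.664×5.670×10⁻⁸×2.31×(1191.05⁴ − 315.8⁴).
T⁴ − T₀⁴ = 2.01243×10¹² − 9.94600×10⁹ = 2.00248×10¹² K⁴, so P_net = 1.74×10⁵ W.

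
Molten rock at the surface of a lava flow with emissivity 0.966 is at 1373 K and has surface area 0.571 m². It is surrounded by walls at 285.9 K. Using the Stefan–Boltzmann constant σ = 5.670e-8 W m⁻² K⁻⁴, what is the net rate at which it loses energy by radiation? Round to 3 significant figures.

Net loss ≈ 1.11×10⁵ W

Area A = 0.571 m².
Net radiated power P_net = εσA(T⁴ − T₀⁴) = 0.966×5.670×10⁻⁸×0.571×(1373⁴ − 285.9⁴).
T⁴ − T₀⁴ = 3.55371×10¹² − 6.68123×10⁹ = 3.54703×10¹² K⁴, so P_net = 1.11×10⁵ W.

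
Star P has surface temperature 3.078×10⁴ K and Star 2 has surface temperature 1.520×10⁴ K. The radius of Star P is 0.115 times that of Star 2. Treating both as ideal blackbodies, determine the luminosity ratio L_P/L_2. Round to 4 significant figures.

L ∝ R²T⁴, so L_P/L_2 = (R_P/R_2)²(T_P/T_2)⁴ = (0.115)² × (3.078×10⁴/1.520×10⁴)⁴ = 0.013225 × 16.8151 = 0.2224.

L_P/L_2 ≈ 0.2224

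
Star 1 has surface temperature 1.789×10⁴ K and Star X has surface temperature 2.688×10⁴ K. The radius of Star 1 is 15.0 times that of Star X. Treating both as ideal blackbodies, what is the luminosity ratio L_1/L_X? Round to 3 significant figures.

L_1/L_X ≈ 44.1

L ∝ R²T⁴, so L_1/L_X = (R_1/R_X)²(T_1/T_X)⁴ = (15.0)² × (1.789×10⁴/2.688×10⁴)⁴ = 225 × 0.196211 = 44.1.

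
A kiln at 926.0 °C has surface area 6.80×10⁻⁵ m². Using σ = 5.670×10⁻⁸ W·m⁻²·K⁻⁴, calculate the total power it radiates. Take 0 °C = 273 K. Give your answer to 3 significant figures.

T = 926.0 °C + 273 = 1199.0 K.
Area A = 6.80×10⁻⁵ m².
P = σAT⁴ = 5.670×10⁻⁸ × 6.80×10⁻⁵ × (1199.0)⁴ = 7.97 W.

P ≈ 7.97 W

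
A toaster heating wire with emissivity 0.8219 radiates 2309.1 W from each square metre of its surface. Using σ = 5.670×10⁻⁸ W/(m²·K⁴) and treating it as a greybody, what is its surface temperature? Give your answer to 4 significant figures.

T ≈ 471.8 K

I = εσT⁴, so T = (I/εσ)^(1/4) = (2309.1/(0.8219×5.670×10⁻⁸))^(1/4) = 471.8 K.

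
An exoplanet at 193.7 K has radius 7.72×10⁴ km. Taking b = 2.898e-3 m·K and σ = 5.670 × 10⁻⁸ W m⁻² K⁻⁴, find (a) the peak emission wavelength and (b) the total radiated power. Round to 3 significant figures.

(a) λ_max = b/T = 2.898×10⁻³/193.7 = 1.496×10⁻⁵ m = 15.0 μm.
Surface area A = 4πR² = 4π(7.72×10⁷ m)² = 7.48936×10¹⁶ m².
(b) P = σAT⁴ = 5.670×10⁻⁸×7.48936×10¹⁶×(193.7)⁴ = 5.98×10¹⁸ W.

λ_max ≈ 15.0 μm; P ≈ 5.98×10¹⁸ W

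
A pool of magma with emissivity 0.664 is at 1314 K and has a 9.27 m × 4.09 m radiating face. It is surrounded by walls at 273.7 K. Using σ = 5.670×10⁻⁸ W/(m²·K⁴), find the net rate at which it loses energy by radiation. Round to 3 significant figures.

Net loss ≈ 4.25×10⁶ W

Area A = 9.27 × 4.09 = 37.9143 m².
Net radiated power P_net = εσA(T⁴ − T₀⁴) = 0.664×5.670×10⁻⁸×37.9143×(1314⁴ − 273.7⁴).
T⁴ − T₀⁴ = 2.98113×10¹² − 5.61176×10⁹ = 2.97552×10¹² K⁴, so P_net = 4.25×10⁶ W.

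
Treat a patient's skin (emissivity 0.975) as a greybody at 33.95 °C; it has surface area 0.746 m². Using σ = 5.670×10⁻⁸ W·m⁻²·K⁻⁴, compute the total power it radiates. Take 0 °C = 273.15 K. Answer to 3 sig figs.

T = 33.95 °C + 273.15 = 307.10 K.
Area A = 0.746 m².
P = εσAT⁴ = 0.975 × 5.670×10⁻⁸ × 0.746 × (307.10)⁴ = 367 W.

P ≈ 367 W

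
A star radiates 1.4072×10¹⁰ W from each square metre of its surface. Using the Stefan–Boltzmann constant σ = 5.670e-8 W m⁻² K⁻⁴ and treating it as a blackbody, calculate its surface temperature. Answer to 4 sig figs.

T ≈ 2.232×10⁴ K

I = σT⁴, so T = (I/σ)^(1/4) = (1.4072×10¹⁰/(5.670×10⁻⁸))^(1/4) = 2.232×10⁴ K.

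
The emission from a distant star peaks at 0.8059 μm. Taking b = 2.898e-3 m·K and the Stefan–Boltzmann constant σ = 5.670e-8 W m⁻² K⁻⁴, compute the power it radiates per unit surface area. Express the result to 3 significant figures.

I ≈ 9.48×10⁶ W/m²

Wien's law: T = b/λ_max = 2.898×10⁻³/8.059×10⁻⁷ = 3595.98 K.
Then I = σT⁴ = 5.670×10⁻⁸×(3595.98)⁴ = 9.48×10⁶ W/m².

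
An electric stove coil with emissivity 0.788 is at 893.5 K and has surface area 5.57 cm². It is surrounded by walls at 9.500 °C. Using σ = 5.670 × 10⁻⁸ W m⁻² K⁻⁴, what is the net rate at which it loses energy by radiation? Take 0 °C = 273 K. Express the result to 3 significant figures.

Net loss ≈ 15.7 W

Surroundings: T = 9.500 °C + 273 = 282.500 K.
Area A = 5.57 cm² = 5.57×10⁻⁴ m².
Net radiated power P_net = εσA(T⁴ − T₀⁴) = 0.788×5.670×10⁻⁸×5.57×10⁻⁴×(893.5⁴ − 282.500⁴).
T⁴ − T₀⁴ = 6.37350×10¹¹ − 6.36904×10⁹ = 6.30981×10¹¹ K⁴, so P_net = 15.7 W.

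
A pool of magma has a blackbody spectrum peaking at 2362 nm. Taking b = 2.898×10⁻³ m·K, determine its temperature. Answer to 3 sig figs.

Wien's law gives T = b/λ_max = (2.898×10⁻³ m·K)/(2.362×10⁻⁶ m) = 1.23×10³ K.

T ≈ 1.23×10³ K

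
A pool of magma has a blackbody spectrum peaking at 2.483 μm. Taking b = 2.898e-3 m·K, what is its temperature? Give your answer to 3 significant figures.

Wien's law gives T = b/λ_max = (2.898×10⁻³ m·K)/(2.483×10⁻⁶ m) = 1.17×10³ K.

T ≈ 1.17×10³ K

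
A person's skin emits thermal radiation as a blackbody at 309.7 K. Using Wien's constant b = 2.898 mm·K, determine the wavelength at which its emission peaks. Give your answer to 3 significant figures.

λ_max ≈ 9.36 μm

Wien's displacement law: λ_max = b/T = (2.898×10⁻³ m·K)/(309.7 K) = 9.357×10⁻⁶ m.
That is 9.36 μm, in the infrared range.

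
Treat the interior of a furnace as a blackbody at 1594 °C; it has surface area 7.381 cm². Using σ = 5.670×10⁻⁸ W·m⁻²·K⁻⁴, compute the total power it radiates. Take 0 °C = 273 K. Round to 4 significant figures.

P ≈ 508.5 W

T = 1594 °C + 273 = 1867 K.
Area A = 7.381 cm² = 7.381×10⁻⁴ m².
P = σAT⁴ = 5.670×10⁻⁸ × 7.381×10⁻⁴ × (1867)⁴ = 508.5 W.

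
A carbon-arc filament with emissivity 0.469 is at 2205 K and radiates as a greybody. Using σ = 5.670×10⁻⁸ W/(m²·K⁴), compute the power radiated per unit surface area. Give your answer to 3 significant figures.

I ≈ 6.29×10⁵ W/m²

Stefan–Boltzmann: I = εσT⁴ = 0.469 × 5.670×10⁻⁸ × (2205)⁴ = 6.29×10⁵ W/m².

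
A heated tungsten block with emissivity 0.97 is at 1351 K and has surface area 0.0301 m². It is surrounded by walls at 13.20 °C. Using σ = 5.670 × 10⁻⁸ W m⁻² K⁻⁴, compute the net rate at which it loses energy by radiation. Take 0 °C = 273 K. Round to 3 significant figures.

Net loss ≈ 5.50×10³ W

Surroundings: T = 13.20 °C + 273 = 286.20 K.
Area A = 0.0301 m².
Net radiated power P_net = εσA(T⁴ − T₀⁴) = 0.97×5.670×10⁻⁸×0.0301×(1351⁴ − 286.20⁴).
T⁴ − T₀⁴ = 3.33136×10¹² − 6.70932×10⁹ = 3.32465×10¹² K⁴, so P_net = 5.50×10³ W.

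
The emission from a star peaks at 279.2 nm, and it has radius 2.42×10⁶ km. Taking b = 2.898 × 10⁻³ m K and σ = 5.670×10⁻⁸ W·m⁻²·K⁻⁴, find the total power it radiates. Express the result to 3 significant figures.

P ≈ 4.84×10²⁸ W

Wien's law: T = b/λ_max = 2.898×10⁻³/2.792×10⁻⁷ = 10379.7 K.
Surface area A = 4πR² = 4π(2.42×10⁹ m)² = 7.35937×10¹⁹ m².
Then P = σAT⁴ = 5.670×10⁻⁸×7.35937×10¹⁹×(10379.7)⁴ = 4.84×10²⁸ W.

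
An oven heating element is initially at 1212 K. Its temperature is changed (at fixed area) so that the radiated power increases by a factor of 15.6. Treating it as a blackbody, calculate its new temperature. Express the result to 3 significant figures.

T₂ ≈ 2.41×10³ K

P ∝ T⁴, so T₂/T₁ = (P₂/P₁)^(1/4) = (15.6)^(1/4) = 1.98738.
T₂ = 1212 × 1.98738 = 2.41×10³ K.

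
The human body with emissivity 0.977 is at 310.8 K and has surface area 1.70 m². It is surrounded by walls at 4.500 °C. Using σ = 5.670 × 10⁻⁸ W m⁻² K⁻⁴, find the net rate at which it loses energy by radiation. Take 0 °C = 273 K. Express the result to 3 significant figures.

Net loss ≈ 320 W

Surroundings: T = 4.500 °C + 273 = 277.500 K.
Area A = 1.70 m².
Net radiated power P_net = εσA(T⁴ − T₀⁴) = 0.977×5.670×10⁻⁸×1.70×(310.8⁴ − 277.500⁴).
T⁴ − T₀⁴ = 9.33091×10⁹ − 5.92996×10⁹ = 3.40095×10⁹ K⁴, so P_net = 320 W.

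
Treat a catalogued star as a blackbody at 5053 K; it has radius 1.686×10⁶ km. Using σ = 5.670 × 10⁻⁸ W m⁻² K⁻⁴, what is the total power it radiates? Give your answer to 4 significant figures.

Surface area A = 4πR² = 4π(1.686×10⁹ m)² = 3.57211×10¹⁹ m².
P = σAT⁴ = 5.670×10⁻⁸ × 3.57211×10¹⁹ × (5053)⁴ = 1.320×10²⁷ W.

P ≈ 1.320×10²⁷ W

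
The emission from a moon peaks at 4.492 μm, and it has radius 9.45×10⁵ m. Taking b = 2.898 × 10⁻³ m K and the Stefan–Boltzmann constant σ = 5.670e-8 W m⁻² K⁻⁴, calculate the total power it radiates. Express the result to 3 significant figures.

P ≈ 1.10×10¹⁷ W

Wien's law: T = b/λ_max = 2.898×10⁻³/4.492×10⁻⁶ = 645.147 K.
Surface area A = 4πR² = 4π(9.45×10⁵ m)² = 1.12221×10¹³ m².
Then P = σAT⁴ = 5.670×10⁻⁸×1.12221×10¹³×(645.147)⁴ = 1.10×10¹⁷ W.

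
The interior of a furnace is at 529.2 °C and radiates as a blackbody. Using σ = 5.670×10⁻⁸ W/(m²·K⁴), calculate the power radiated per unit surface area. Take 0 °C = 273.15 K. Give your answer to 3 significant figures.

T = 529.2 °C + 273.15 = 802.35 K.
Stefan–Boltzmann: I = σT⁴ = 5.670×10⁻⁸ × (802.35)⁴ = 2.35×10⁴ W/m².

I ≈ 2.35×10⁴ W/m²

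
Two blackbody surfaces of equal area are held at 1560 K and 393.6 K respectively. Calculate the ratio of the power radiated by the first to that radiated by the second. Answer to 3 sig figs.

With equal areas, P₁/P₂ = (T₁/T₂)⁴ = (1560/393.6)⁴ = 247.

P₁/P₂ ≈ 247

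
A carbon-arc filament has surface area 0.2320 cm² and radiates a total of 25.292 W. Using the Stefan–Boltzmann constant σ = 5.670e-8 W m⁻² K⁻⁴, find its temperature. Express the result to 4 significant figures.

Area A = 0.2320 cm² = 2.320×10⁻⁵ m².
P = σAT⁴ ⇒ T = (P/(σA))^(1/4) = (25.292/(5.670×10⁻⁸×2.320×10⁻⁵))^(1/4) = 2094 K.

T ≈ 2094 K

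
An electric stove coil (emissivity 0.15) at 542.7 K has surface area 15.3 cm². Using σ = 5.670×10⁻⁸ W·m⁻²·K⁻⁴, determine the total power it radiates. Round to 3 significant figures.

P ≈ 1.13 W

Area A = 15.3 cm² = 1.53×10⁻³ m².
P = εσAT⁴ = 0.15 × 5.670×10⁻⁸ × 1.53×10⁻³ × (542.7)⁴ = 1.13 W.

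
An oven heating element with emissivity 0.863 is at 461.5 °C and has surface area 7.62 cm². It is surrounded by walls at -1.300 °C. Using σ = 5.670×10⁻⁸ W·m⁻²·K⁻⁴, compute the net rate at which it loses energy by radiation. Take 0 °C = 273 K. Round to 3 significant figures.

T = 461.5 °C + 273 = 734.5 K.
Surroundings: T = -1.300 °C + 273 = 271.700 K.
Area A = 7.62 cm² = 7.62×10⁻⁴ m².
Net radiated power P_net = εσA(T⁴ − T₀⁴) = 0.863×5.670×10⁻⁸×7.62×10⁻⁴×(734.5⁴ − 271.700⁴).
T⁴ − T₀⁴ = 2.91050×10¹¹ − 5.44952×10⁹ = 2.85600×10¹¹ K⁴, so P_net = 10.6 W.

Net loss ≈ 10.6 W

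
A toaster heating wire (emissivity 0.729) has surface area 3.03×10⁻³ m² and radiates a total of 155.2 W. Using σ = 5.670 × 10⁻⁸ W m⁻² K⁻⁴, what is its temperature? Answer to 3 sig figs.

T ≈ 1.06×10³ K

Area A = 3.03×10⁻³ m².
P = εσAT⁴ ⇒ T = (P/(εσA))^(1/4) = (155.2/(0.729×5.670×10⁻⁸×3.03×10⁻³))^(1/4) = 1.06×10³ K.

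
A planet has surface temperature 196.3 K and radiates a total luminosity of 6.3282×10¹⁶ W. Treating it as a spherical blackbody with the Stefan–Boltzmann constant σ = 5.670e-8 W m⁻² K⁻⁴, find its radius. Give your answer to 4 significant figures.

L = 4πR²σT⁴ ⇒ R = √(L/(4πσT⁴)).
σT⁴ = 84.1907 W/m², so R = √(6.3282×10¹⁶/(4π×84.1907)) = 7.734×10⁶ m.

R ≈ 7.734×10⁶ m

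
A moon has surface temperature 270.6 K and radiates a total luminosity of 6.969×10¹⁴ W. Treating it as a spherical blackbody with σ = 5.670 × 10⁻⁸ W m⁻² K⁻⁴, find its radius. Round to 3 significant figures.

L = 4πR²σT⁴ ⇒ R = √(L/(4πσT⁴)).
σT⁴ = 304.014 W/m², so R = √(6.969×10¹⁴/(4π×304.014)) = 4.27×10⁵ m.

R ≈ 4.27×10⁵ m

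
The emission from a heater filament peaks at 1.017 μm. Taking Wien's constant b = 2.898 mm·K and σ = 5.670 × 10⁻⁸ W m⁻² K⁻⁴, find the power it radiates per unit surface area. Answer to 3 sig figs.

I ≈ 3.74×10⁶ W/m²

Wien's law: T = b/λ_max = 2.898×10⁻³/1.017×10⁻⁶ = 2849.56 K.
Then I = σT⁴ = 5.670×10⁻⁸×(2849.56)⁴ = 3.74×10⁶ W/m².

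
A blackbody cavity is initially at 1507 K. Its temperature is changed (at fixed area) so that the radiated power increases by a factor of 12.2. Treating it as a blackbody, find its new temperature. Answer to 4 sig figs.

P ∝ T⁴, so T₂/T₁ = (P₂/P₁)^(1/4) = (12.2)^(1/4) = 1.86892.
T₂ = 1507 × 1.86892 = 2816 K.

T₂ ≈ 2816 K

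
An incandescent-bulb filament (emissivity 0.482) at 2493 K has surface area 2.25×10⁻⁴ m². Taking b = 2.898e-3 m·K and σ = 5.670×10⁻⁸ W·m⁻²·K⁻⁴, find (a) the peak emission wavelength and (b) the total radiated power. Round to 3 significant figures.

(a) λ_max = b/T = 2.898×10⁻³/2493 = 1.162×10⁻⁶ m = 1.16 μm.
Area A = 2.25×10⁻⁴ m².
(b) P = εσAT⁴ = 0.482×5.670×10⁻⁸×2.25×10⁻⁴×(2493)⁴ = 238 W.

λ_max ≈ 1.16 μm; P ≈ 238 W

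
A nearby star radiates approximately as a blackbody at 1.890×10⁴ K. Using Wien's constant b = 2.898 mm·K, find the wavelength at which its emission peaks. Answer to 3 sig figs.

Wien's displacement law: λ_max = b/T = (2.898×10⁻³ m·K)/(1.890×10⁴ K) = 1.533×10⁻⁷ m.
That is 153 nm, in the ultraviolet range.

λ_max ≈ 153 nm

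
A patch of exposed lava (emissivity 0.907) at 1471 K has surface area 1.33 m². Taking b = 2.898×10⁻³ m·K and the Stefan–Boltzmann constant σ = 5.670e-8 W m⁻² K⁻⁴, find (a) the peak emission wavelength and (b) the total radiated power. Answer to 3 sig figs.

(a) λ_max = b/T = 2.898×10⁻³/1471 = 1.970×10⁻⁶ m = 1.97 μm.
Area A = 1.33 m².
(b) P = εσAT⁴ = 0.907×5.670×10⁻⁸×1.33×(1471)⁴ = 3.20×10⁵ W.

λ_max ≈ 1.97 μm; P ≈ 3.20×10⁵ W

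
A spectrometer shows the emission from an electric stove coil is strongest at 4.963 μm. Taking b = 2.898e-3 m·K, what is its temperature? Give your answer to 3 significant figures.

T ≈ 584 K

Wien's law gives T = b/λ_max = (2.898×10⁻³ m·K)/(4.963×10⁻⁶ m) = 584 K.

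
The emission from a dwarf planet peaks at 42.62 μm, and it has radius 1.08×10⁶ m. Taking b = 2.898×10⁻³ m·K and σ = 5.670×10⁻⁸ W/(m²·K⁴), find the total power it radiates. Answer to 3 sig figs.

P ≈ 1.78×10¹³ W

Wien's law: T = b/λ_max = 2.898×10⁻³/4.262×10⁻⁵ = 67.9962 K.
Surface area A = 4πR² = 4π(1.08×10⁶ m)² = 1.46574×10¹³ m².
Then P = σAT⁴ = 5.670×10⁻⁸×1.46574×10¹³×(67.9962)⁴ = 1.78×10¹³ W.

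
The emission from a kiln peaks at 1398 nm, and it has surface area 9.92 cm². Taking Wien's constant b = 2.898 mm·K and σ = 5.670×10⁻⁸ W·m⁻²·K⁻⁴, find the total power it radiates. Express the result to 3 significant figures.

Wien's law: T = b/λ_max = 2.898×10⁻³/1.398×10⁻⁶ = 2072.96 K.
Area A = 9.92 cm² = 9.92×10⁻⁴ m².
Then P = σAT⁴ = 5.670×10⁻⁸×9.92×10⁻⁴×(2072.96)⁴ = 1.04×10³ W.

P ≈ 1.04×10³ W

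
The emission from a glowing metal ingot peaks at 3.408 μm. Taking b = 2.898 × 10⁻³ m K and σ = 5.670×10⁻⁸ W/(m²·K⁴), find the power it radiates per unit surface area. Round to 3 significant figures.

Wien's law: T = b/λ_max = 2.898×10⁻³/3.408×10⁻⁶ = 850.352 K.
Then I = σT⁴ = 5.670×10⁻⁸×(850.352)⁴ = 2.96×10⁴ W/m².

I ≈ 2.96×10⁴ W/m²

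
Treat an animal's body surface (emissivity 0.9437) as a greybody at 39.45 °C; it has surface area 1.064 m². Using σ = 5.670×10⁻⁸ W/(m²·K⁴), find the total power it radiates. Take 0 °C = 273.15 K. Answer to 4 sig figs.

T = 39.45 °C + 273.15 = 312.60 K.
Area A = 1.064 m².
P = εσAT⁴ = 0.9437 × 5.670×10⁻⁸ × 1.064 × (312.60)⁴ = 543.6 W.

P ≈ 543.6 W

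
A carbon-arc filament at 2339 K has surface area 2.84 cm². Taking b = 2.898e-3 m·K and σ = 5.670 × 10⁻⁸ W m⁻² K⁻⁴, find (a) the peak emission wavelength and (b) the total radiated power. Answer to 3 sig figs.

λ_max ≈ 1.24 μm; P ≈ 482 W

(a) λ_max = b/T = 2.898×10⁻³/2339 = 1.239×10⁻⁶ m = 1.24 μm.
Area A = 2.84 cm² = 2.84×10⁻⁴ m².
(b) P = σAT⁴ = 5.670×10⁻⁸×2.84×10⁻⁴×(2339)⁴ = 482 W.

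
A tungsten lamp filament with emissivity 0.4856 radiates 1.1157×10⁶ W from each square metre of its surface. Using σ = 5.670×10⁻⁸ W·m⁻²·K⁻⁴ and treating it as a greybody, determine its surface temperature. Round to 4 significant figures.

I = εσT⁴, so T = (I/εσ)^(1/4) = (1.1157×10⁶/(0.4856×5.670×10⁻⁸))^(1/4) = 2523 K.

T ≈ 2523 K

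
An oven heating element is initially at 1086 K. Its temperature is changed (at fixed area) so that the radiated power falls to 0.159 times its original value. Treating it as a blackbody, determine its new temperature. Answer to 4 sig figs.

P ∝ T⁴, so T₂/T₁ = (P₂/P₁)^(1/4) = (0.159)^(1/4) = 0.631465.
T₂ = 1086 × 0.631465 = 685.8 K.

T₂ ≈ 685.8 K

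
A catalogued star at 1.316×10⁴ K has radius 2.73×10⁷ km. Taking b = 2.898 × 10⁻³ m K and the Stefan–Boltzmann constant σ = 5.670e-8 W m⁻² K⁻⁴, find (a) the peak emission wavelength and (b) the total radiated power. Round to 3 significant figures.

λ_max ≈ 220 nm; P ≈ 1.59×10³¹ W

(a) λ_max = b/T = 2.898×10⁻³/1.316×10⁴ = 2.202×10⁻⁷ m = 220 nm.
Surface area A = 4πR² = 4π(2.73×10¹⁰ m)² = 9.36559×10²¹ m².
(b) P = σAT⁴ = 5.670×10⁻⁸×9.36559×10²¹×(1.316×10⁴)⁴ = 1.59×10³¹ W.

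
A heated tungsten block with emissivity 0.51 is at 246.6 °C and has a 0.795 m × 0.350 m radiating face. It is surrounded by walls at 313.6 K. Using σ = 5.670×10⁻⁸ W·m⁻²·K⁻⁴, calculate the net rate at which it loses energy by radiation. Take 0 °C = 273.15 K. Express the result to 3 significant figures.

Net loss ≈ 509 W

T = 246.6 °C + 273.15 = 519.75 K.
Area A = 0.795 × 0.350 = 0.27825 m².
Net radiated power P_net = εσA(T⁴ − T₀⁴) = 0.51×5.670×10⁻⁸×0.27825×(519.75⁴ − 313.6⁴).
T⁴ − T₀⁴ = 7.29757×10¹⁰ − 9.67173×10⁹ = 6.33040×10¹⁰ K⁴, so P_net = 509 W.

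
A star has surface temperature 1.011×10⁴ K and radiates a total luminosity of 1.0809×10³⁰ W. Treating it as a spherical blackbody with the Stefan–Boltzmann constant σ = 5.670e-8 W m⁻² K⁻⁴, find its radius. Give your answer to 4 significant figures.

R ≈ 1.205×10¹⁰ m

L = 4πR²σT⁴ ⇒ R = √(L/(4πσT⁴)).
σT⁴ = 5.92363×10⁸ W/m², so R = √(1.0809×10³⁰/(4π×5.92363×10⁸)) = 1.205×10¹⁰ m.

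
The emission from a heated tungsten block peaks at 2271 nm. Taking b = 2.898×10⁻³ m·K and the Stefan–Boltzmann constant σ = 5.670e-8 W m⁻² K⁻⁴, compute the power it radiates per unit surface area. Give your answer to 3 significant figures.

I ≈ 1.50×10⁵ W/m²

Wien's law: T = b/λ_max = 2.898×10⁻³/2.271×10⁻⁶ = 1276.09 K.
Then I = σT⁴ = 5.670×10⁻⁸×(1276.09)⁴ = 1.50×10⁵ W/m².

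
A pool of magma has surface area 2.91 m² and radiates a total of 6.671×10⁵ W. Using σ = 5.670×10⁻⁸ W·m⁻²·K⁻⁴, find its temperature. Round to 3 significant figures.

T ≈ 1.42×10³ K

Area A = 2.91 m².
P = σAT⁴ ⇒ T = (P/(σA))^(1/4) = (6.671×10⁵/(5.670×10⁻⁸×2.91))^(1/4) = 1.42×10³ K.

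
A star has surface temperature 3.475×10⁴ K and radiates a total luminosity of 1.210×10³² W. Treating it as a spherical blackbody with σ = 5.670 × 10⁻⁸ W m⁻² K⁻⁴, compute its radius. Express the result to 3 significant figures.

R ≈ 1.08×10¹⁰ m

L = 4πR²σT⁴ ⇒ R = √(L/(4πσT⁴)).
σT⁴ = 8.26803×10¹⁰ W/m², so R = √(1.210×10³²/(4π×8.26803×10¹⁰)) = 1.08×10¹⁰ m.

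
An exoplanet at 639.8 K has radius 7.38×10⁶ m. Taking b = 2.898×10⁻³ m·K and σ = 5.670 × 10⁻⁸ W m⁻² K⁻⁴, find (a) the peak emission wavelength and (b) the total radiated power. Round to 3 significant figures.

λ_max ≈ 4.53 μm; P ≈ 6.50×10¹⁸ W

(a) λ_max = b/T = 2.898×10⁻³/639.8 = 4.530×10⁻⁶ m = 4.53 μm.
Surface area A = 4πR² = 4π(7.38×10⁶ m)² = 6.84420×10¹⁴ m².
(b) P = σAT⁴ = 5.670×10⁻⁸×6.84420×10¹⁴×(639.8)⁴ = 6.50×10¹⁸ W.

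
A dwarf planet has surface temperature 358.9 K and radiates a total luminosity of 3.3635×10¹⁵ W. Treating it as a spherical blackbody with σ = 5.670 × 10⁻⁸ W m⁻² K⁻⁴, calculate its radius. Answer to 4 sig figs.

R ≈ 5.334×10⁵ m

L = 4πR²σT⁴ ⇒ R = √(L/(4πσT⁴)).
σT⁴ = 940.756 W/m², so R = √(3.3635×10¹⁵/(4π×940.756)) = 5.334×10⁵ m.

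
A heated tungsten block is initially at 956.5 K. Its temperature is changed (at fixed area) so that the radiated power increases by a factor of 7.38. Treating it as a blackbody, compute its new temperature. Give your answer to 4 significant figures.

T₂ ≈ 1577 K

P ∝ T⁴, so T₂/T₁ = (P₂/P₁)^(1/4) = (7.38)^(1/4) = 1.64822.
T₂ = 956.5 × 1.64822 = 1577 K.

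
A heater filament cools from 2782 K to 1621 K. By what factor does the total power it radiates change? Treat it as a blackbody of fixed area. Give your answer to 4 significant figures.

P ∝ T⁴, so P₂/P₁ = (T₂/T₁)⁴ = (1621/2782)⁴ = (0.582674)⁴ = 0.1153.

P₂/P₁ ≈ 0.1153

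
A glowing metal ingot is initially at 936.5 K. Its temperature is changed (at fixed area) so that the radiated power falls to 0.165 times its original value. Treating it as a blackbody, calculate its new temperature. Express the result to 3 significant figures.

P ∝ T⁴, so T₂/T₁ = (P₂/P₁)^(1/4) = (0.165)^(1/4) = 0.637340.
T₂ = 936.5 × 0.637340 = 597 K.

T₂ ≈ 597 K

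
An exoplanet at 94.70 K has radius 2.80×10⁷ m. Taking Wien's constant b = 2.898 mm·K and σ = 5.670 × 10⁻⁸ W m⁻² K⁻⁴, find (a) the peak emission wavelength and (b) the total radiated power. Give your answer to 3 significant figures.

(a) λ_max = b/T = 2.898×10⁻³/94.70 = 3.060×10⁻⁵ m = 30.6 μm.
Surface area A = 4πR² = 4π(2.80×10⁷ m)² = 9.85203×10¹⁵ m².
(b) P = σAT⁴ = 5.670×10⁻⁸×9.85203×10¹⁵×(94.70)⁴ = 4.49×10¹⁶ W.

λ_max ≈ 30.6 μm; P ≈ 4.49×10¹⁶ W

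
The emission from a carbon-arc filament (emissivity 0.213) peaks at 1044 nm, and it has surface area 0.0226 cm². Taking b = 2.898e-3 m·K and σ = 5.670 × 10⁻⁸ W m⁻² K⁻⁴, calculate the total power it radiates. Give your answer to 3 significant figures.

P ≈ 1.62 W

Wien's law: T = b/λ_max = 2.898×10⁻³/1.044×10⁻⁶ = 2775.86 K.
Area A = 0.0226 cm² = 2.26×10⁻⁶ m².
Then P = εσAT⁴ = 0.213×5.670×10⁻⁸×2.26×10⁻⁶×(2775.86)⁴ = 1.62 W.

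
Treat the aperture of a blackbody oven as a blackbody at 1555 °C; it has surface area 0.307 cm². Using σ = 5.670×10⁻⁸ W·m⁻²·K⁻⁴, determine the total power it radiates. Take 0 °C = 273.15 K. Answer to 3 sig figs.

P ≈ 19.4 W

T = 1555 °C + 273.15 = 1828.15 K.
Area A = 0.307 cm² = 3.07×10⁻⁵ m².
P = σAT⁴ = 5.670×10⁻⁸ × 3.07×10⁻⁵ × (1828.15)⁴ = 19.4 W.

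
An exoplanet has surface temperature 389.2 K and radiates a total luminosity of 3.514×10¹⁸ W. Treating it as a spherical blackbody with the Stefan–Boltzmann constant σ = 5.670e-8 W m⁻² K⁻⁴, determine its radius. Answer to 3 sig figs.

R ≈ 1.47×10⁷ m

L = 4πR²σT⁴ ⇒ R = √(L/(4πσT⁴)).
σT⁴ = 1300.99 W/m², so R = √(3.514×10¹⁸/(4π×1300.99)) = 1.47×10⁷ m.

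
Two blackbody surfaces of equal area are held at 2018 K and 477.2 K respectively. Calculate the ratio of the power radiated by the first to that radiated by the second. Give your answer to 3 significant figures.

With equal areas, P₁/P₂ = (T₁/T₂)⁴ = (2018/477.2)⁴ = 320.

P₁/P₂ ≈ 320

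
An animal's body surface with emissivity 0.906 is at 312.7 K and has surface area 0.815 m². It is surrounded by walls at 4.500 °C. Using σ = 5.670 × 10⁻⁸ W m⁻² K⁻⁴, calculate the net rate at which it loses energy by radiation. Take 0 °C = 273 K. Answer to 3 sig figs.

Surroundings: T = 4.500 °C + 273 = 277.500 K.
Area A = 0.815 m².
Net radiated power P_net = εσA(T⁴ − T₀⁴) = 0.906×5.670×10⁻⁸×0.815×(312.7⁴ − 277.500⁴).
T⁴ − T₀⁴ = 9.56118×10⁹ − 5.92996×10⁹ = 3.63122×10⁹ K⁴, so P_net = 152 W.

Net loss ≈ 152 W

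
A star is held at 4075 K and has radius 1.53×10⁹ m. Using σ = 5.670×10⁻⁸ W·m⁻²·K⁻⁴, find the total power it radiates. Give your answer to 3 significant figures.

P ≈ 4.60×10²⁶ W

Surface area A = 4πR² = 4π(1.53×10⁹ m)² = 2.94166×10¹⁹ m².
P = σAT⁴ = 5.670×10⁻⁸ × 2.94166×10¹⁹ × (4075)⁴ = 4.60×10²⁶ W.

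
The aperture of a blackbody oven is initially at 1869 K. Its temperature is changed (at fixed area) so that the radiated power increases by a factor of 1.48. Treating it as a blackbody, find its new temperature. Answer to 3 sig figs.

P ∝ T⁴, so T₂/T₁ = (P₂/P₁)^(1/4) = (1.48)^(1/4) = 1.10297.
T₂ = 1869 × 1.10297 = 2.06×10³ K.

T₂ ≈ 2.06×10³ K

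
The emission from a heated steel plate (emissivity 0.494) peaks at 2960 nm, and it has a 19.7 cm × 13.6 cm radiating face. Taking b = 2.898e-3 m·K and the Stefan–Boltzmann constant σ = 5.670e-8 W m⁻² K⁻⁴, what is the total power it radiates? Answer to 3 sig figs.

Wien's law: T = b/λ_max = 2.898×10⁻³/2.960×10⁻⁶ = 979.054 K.
Area A = 0.197 × 0.136 = 0.026792 m².
Then P = εσAT⁴ = 0.494×5.670×10⁻⁸×0.026792×(979.054)⁴ = 690 W.

P ≈ 690 W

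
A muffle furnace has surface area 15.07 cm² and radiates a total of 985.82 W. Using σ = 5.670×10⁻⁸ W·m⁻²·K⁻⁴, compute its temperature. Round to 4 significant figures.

T ≈ 1843 K

Area A = 15.07 cm² = 1.507×10⁻³ m².
P = σAT⁴ ⇒ T = (P/(σA))^(1/4) = (985.82/(5.670×10⁻⁸×1.507×10⁻³))^(1/4) = 1843 K.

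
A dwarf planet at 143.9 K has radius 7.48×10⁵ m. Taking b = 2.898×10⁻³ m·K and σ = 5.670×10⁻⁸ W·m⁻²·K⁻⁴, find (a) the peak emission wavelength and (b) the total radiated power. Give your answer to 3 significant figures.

(a) λ_max = b/T = 2.898×10⁻³/143.9 = 2.014×10⁻⁵ m = 20.1 μm.
Surface area A = 4πR² = 4π(7.48×10⁵ m)² = 7.03093×10¹² m².
(b) P = σAT⁴ = 5.670×10⁻⁸×7.03093×10¹²×(143.9)⁴ = 1.71×10¹⁴ W.

λ_max ≈ 20.1 μm; P ≈ 1.71×10¹⁴ W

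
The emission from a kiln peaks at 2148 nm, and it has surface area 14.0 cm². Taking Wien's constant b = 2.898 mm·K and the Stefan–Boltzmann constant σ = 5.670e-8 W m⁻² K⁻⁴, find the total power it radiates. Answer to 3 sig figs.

P ≈ 263 W

Wien's law: T = b/λ_max = 2.898×10⁻³/2.148×10⁻⁶ = 1349.16 K.
Area A = 14.0 cm² = 1.40×10⁻³ m².
Then P = σAT⁴ = 5.670×10⁻⁸×1.40×10⁻³×(1349.16)⁴ = 263 W.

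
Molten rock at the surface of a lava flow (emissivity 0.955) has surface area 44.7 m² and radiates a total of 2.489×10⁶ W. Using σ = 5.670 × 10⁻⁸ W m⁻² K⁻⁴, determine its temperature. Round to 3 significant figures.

T ≈ 1.01×10³ K

Area A = 44.7 m².
P = εσAT⁴ ⇒ T = (P/(εσA))^(1/4) = (2.489×10⁶/(0.955×5.670×10⁻⁸×44.7))^(1/4) = 1.01×10³ K.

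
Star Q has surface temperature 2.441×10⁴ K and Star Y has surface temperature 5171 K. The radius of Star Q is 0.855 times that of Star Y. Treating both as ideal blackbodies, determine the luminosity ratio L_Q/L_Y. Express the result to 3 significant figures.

L ∝ R²T⁴, so L_Q/L_Y = (R_Q/R_Y)²(T_Q/T_Y)⁴ = (0.855)² × (2.441×10⁴/5171)⁴ = 0.731025 × 496.561 = 363.

L_Q/L_Y ≈ 363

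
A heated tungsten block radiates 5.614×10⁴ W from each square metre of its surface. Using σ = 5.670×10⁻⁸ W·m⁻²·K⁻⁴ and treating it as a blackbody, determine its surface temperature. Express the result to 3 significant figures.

I = σT⁴, so T = (I/σ)^(1/4) = (5.614×10⁴/(5.670×10⁻⁸))^(1/4) = 998 K.

T ≈ 998 K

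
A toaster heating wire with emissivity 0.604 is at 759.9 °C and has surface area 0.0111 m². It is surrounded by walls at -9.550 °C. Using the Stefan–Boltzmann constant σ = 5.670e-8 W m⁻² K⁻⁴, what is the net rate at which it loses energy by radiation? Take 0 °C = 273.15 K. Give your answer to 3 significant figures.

Net loss ≈ 431 W

T = 759.9 °C + 273.15 = 1033.05 K.
Surroundings: T = -9.550 °C + 273.15 = 263.600 K.
Area A = 0.0111 m².
Net radiated power P_net = εσA(T⁴ − T₀⁴) = 0.604×5.670×10⁻⁸×0.0111×(1033.05⁴ − 263.600⁴).
T⁴ − T₀⁴ = 1.13890×10¹² − 4.82816×10⁹ = 1.13407×10¹² K⁴, so P_net = 431 W.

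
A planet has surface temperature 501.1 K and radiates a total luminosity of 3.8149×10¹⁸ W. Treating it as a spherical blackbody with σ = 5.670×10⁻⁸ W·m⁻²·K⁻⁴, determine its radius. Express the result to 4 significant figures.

R ≈ 9.215×10⁶ m

L = 4πR²σT⁴ ⇒ R = √(L/(4πσT⁴)).
σT⁴ = 3575.04 W/m², so R = √(3.8149×10¹⁸/(4π×3575.04)) = 9.215×10⁶ m.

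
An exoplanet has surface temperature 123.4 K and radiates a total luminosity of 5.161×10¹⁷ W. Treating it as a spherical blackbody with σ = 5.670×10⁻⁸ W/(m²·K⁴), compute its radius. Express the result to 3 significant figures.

L = 4πR²σT⁴ ⇒ R = √(L/(4πσT⁴)).
σT⁴ = 13.1475 W/m², so R = √(5.161×10¹⁷/(4π×13.1475)) = 5.59×10⁷ m.

R ≈ 5.59×10⁷ m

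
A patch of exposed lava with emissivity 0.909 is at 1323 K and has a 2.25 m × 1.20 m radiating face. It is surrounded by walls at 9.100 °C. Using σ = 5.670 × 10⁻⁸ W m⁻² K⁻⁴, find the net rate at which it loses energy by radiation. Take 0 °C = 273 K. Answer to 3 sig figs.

Surroundings: T = 9.100 °C + 273 = 282.100 K.
Area A = 2.25 × 1.20 = 2.7 m².
Net radiated power P_net = εσA(T⁴ − T₀⁴) = 0.909×5.670×10⁻⁸×2.7×(1323⁴ − 282.100⁴).
T⁴ − T₀⁴ = 3.06365×10¹² − 6.33304×10⁹ = 3.05732×10¹² K⁴, so P_net = 4.25×10⁵ W.

Net loss ≈ 4.25×10⁵ W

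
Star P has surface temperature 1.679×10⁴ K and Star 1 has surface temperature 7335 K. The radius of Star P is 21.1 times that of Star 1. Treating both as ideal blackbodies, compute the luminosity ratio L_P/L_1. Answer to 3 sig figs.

L_P/L_1 ≈ 1.22×10⁴

L ∝ R²T⁴, so L_P/L_1 = (R_P/R_1)²(T_P/T_1)⁴ = (21.1)² × (1.679×10⁴/7335)⁴ = 445.21 × 27.4538 = 1.22×10⁴.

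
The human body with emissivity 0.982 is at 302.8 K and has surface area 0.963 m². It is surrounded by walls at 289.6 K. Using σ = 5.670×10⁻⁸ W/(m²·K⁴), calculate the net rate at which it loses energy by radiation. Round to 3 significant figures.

Area A = 0.963 m².
Net radiated power P_net = εσA(T⁴ − T₀⁴) = 0.982×5.670×10⁻⁸×0.963×(302.8⁴ − 289.6⁴).
T⁴ − T₀⁴ = 8.40666×10⁹ − 7.03387×10⁹ = 1.37279×10⁹ K⁴, so P_net = 73.6 W.

Net loss ≈ 73.6 W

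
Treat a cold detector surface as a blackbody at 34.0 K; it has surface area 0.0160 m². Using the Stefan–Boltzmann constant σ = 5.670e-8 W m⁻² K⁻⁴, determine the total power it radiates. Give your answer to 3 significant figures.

P ≈ 1.21×10⁻³ W

Area A = 0.0160 m².
P = σAT⁴ = 5.670×10⁻⁸ × 0.0160 × (34.0)⁴ = 1.21×10⁻³ W.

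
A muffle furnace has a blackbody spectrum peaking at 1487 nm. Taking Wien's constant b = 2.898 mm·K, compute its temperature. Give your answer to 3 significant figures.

T ≈ 1.95×10³ K

Wien's law gives T = b/λ_max = (2.898×10⁻³ m·K)/(1.487×10⁻⁶ m) = 1.95×10³ K.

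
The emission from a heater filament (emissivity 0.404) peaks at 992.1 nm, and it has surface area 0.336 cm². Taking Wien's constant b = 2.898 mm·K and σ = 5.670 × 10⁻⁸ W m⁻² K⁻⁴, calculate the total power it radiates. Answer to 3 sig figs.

Wien's law: T = b/λ_max = 2.898×10⁻³/9.921×10⁻⁷ = 2921.08 K.
Area A = 0.336 cm² = 3.36×10⁻⁵ m².
Then P = εσAT⁴ = 0.404×5.670×10⁻⁸×3.36×10⁻⁵×(2921.08)⁴ = 56.0 W.

P ≈ 56.0 W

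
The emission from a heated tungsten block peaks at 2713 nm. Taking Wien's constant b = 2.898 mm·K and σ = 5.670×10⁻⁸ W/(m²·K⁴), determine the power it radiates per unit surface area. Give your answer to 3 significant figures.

Wien's law: T = b/λ_max = 2.898×10⁻³/2.713×10⁻⁶ = 1068.19 K.
Then I = σT⁴ = 5.670×10⁻⁸×(1068.19)⁴ = 7.38×10⁴ W/m².

I ≈ 7.38×10⁴ W/m²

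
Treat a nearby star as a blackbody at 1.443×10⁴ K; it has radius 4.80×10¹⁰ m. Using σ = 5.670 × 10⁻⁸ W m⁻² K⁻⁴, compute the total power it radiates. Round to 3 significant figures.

P ≈ 7.12×10³¹ W

Surface area A = 4πR² = 4π(4.80×10¹⁰ m)² = 2.89529×10²² m².
P = σAT⁴ = 5.670×10⁻⁸ × 2.89529×10²² × (1.443×10⁴)⁴ = 7.12×10³¹ W.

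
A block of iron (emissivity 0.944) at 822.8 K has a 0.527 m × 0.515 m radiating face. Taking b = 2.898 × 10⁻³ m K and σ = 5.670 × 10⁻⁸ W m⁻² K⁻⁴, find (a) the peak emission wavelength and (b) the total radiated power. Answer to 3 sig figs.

(a) λ_max = b/T = 2.898×10⁻³/822.8 = 3.522×10⁻⁶ m = 3.52 μm.
Area A = 0.527 × 0.515 = 0.271405 m².
(b) P = εσAT⁴ = 0.944×5.670×10⁻⁸×0.271405×(822.8)⁴ = 6.66×10³ W.

λ_max ≈ 3.52 μm; P ≈ 6.66×10³ W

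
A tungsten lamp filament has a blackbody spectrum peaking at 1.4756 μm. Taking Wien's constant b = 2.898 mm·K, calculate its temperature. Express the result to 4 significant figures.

Wien's law gives T = b/λ_max = (2.898×10⁻³ m·K)/(1.4756×10⁻⁶ m) = 1964 K.

T ≈ 1964 K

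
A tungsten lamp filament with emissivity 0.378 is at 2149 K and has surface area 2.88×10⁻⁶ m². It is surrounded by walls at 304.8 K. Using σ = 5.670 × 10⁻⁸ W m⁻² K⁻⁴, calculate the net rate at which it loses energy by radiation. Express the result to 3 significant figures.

Area A = 2.88×10⁻⁶ m².
Net radiated power P_net = εσA(T⁴ − T₀⁴) = 0.378×5.670×10⁻⁸×2.88×10⁻⁶×(2149⁴ − 304.8⁴).
T⁴ − T₀⁴ = 2.13278×10¹³ − 8.63097×10⁹ = 2.13192×10¹³ K⁴, so P_net = 1.32 W.

Net loss ≈ 1.32 W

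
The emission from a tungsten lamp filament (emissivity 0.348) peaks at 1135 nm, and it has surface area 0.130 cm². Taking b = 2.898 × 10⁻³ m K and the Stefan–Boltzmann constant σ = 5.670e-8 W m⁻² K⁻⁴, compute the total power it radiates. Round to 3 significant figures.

P ≈ 10.9 W

Wien's law: T = b/λ_max = 2.898×10⁻³/1.135×10⁻⁶ = 2553.30 K.
Area A = 0.130 cm² = 1.30×10⁻⁵ m².
Then P = εσAT⁴ = 0.348×5.670×10⁻⁸×1.30×10⁻⁵×(2553.30)⁴ = 10.9 W.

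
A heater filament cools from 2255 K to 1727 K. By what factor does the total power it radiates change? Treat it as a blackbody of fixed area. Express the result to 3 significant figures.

P ∝ T⁴, so P₂/P₁ = (T₂/T₁)⁴ = (1727/2255)⁴ = (0.765854)⁴ = 0.344.

P₂/P₁ ≈ 0.344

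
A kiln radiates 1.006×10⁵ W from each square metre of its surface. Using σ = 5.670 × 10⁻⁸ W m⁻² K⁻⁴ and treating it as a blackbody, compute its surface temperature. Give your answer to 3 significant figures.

T ≈ 1.15×10³ K

I = σT⁴, so T = (I/σ)^(1/4) = (1.006×10⁵/(5.670×10⁻⁸))^(1/4) = 1.15×10³ K.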